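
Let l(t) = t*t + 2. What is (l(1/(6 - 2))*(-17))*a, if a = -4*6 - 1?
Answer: 14025/16 ≈ 876.56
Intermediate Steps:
l(t) = 2 + t² (l(t) = t² + 2 = 2 + t²)
a = -25 (a = -24 - 1 = -25)
(l(1/(6 - 2))*(-17))*a = ((2 + (1/(6 - 2))²)*(-17))*(-25) = ((2 + (1/4)²)*(-17))*(-25) = ((2 + (¼)²)*(-17))*(-25) = ((2 + 1/16)*(-17))*(-25) = ((33/16)*(-17))*(-25) = -561/16*(-25) = 14025/16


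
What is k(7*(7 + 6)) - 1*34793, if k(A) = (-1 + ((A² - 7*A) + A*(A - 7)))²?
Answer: 233657576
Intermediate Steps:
k(A) = (-1 + A² - 7*A + A*(-7 + A))² (k(A) = (-1 + ((A² - 7*A) + A*(-7 + A)))² = (-1 + (A² - 7*A + A*(-7 + A)))² = (-1 + A² - 7*A + A*(-7 + A))²)
k(7*(7 + 6)) - 1*34793 = (1 - 2*49*(7 + 6)² + 14*(7*(7 + 6)))² - 1*34793 = (1 - 2*(7*13)² + 14*(7*13))² - 34793 = (1 - 2*91² + 14*91)² - 34793 = (1 - 2*8281 + 1274)² - 34793 = (1 - 16562 + 1274)² - 34793 = (-15287)² - 34793 = 233692369 - 34793 = 233657576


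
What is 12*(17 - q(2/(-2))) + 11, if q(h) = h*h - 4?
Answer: 251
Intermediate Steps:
q(h) = -4 + h**2 (q(h) = h**2 - 4 = -4 + h**2)
12*(17 - q(2/(-2))) + 11 = 12*(17 - (-4 + (2/(-2))**2)) + 11 = 12*(17 - (-4 + (2*(-1/2))**2)) + 11 = 12*(17 - (-4 + (-1)**2)) + 11 = 12*(17 - (-4 + 1)) + 11 = 12*(17 - 1*(-3)) + 11 = 12*(17 + 3) + 11 = 12*20 + 11 = 240 + 11 = 251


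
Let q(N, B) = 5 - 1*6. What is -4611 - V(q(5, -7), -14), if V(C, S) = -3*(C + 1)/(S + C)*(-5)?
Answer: -4611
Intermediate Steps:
q(N, B) = -1 (q(N, B) = 5 - 6 = -1)
V(C, S) = 15*(1 + C)/(C + S) (V(C, S) = -3*(1 + C)/(C + S)*(-5) = 15*(1 + C)/(C + S))
-4611 - V(q(5, -7), -14) = -4611 - 15*(1 - 1)/(-1 - 14) = -4611 - 15*0/(-15) = -4611 - 15*(-1)*0/15 = -4611 - 1*0 = -4611 + 0 = -4611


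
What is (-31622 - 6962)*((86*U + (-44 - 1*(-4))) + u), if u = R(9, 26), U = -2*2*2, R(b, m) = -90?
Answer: 31561712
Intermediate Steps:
U = -8 (U = -4*2 = -8)
u = -90
(-31622 - 6962)*((86*U + (-44 - 1*(-4))) + u) = (-31622 - 6962)*((86*(-8) + (-44 - 1*(-4))) - 90) = -38584*((-688 + (-44 + 4)) - 90) = -38584*((-688 - 40) - 90) = -38584*(-728 - 90) = -38584*(-818) = 31561712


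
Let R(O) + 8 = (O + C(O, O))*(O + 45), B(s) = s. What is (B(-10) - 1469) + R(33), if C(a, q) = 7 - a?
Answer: -941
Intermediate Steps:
R(O) = 307 + 7*O (R(O) = -8 + (O + (7 - O))*(O + 45) = -8 + 7*(45 + O) = -8 + (315 + 7*O) = 307 + 7*O)
(B(-10) - 1469) + R(33) = (-10 - 1469) + (307 + 7*33) = -1479 + (307 + 231) = -1479 + 538 = -941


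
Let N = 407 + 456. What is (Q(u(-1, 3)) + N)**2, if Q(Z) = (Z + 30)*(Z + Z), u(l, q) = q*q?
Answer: 2449225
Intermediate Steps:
u(l, q) = q**2
N = 863
Q(Z) = 2*Z*(30 + Z) (Q(Z) = (30 + Z)*(2*Z) = 2*Z*(30 + Z))
(Q(u(-1, 3)) + N)**2 = (2*3**2*(30 + 3**2) + 863)**2 = (2*9*(30 + 9) + 863)**2 = (2*9*39 + 863)**2 = (702 + 863)**2 = 1565**2 = 2449225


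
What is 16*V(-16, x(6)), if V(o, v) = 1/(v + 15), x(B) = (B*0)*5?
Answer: 16/15 ≈ 1.0667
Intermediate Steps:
x(B) = 0 (x(B) = 0*5 = 0)
V(o, v) = 1/(15 + v)
16*V(-16, x(6)) = 16/(15 + 0) = 16/15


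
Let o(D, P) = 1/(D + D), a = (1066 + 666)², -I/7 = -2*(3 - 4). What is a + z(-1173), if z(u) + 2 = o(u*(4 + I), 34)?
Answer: 70375824121/23460 ≈ 2.9998e+6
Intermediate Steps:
I = -14 (I = -(-14)*(3 - 4) = -(-14)*(-1) = -7*2 = -14)
a = 2999824 (a = 1732² = 2999824)
o(D, P) = 1/(2*D)
z(u) = -2 - 1/(20*u) (z(u) = -2 + 1/(2*((u*(4 - 14)))) = -2 + 1/(2*((u*(-10)))) = -2 + 1/(2*((-10*u))) = -2 + (-1/(10*u))/2 = -2 - 1/(20*u))
a + z(-1173) = 2999824 + (-2 - 1/20/(-1173)) = 2999824 + (-2 - 1/20*(-1/1173)) = 2999824 + (-2 + 1/23460) = 2999824 - 46919/23460 = 70375824121/23460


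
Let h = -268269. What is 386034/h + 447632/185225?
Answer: 16194213786/16563375175 ≈ 0.97771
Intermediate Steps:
386034/h + 447632/185225 = 386034/(-268269) + 447632/185225 = 386034*(-1/268269) + 447632*(1/185225) = -128678/89423 + 447632/185225 = 16194213786/16563375175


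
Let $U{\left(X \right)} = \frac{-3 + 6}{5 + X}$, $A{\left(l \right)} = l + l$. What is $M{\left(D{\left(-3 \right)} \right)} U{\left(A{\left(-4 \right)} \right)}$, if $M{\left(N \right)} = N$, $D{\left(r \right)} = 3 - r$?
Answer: $-6$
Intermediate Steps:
$A{\left(l \right)} = 2 l$
$U{\left(X \right)} = \frac{3}{5 + X}$
$M{\left(D{\left(-3 \right)} \right)} U{\left(A{\left(-4 \right)} \right)} = \left(3 - -3\right) \frac{3}{5 + 2 \left(-4\right)} = \left(3 + 3\right) \frac{3}{5 - 8} = 6 \frac{3}{-3} = 6 \cdot 3 \left(- \frac{1}{3}\right) = 6 \left(-1\right) = -6$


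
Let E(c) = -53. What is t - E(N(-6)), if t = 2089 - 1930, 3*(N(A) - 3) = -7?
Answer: 212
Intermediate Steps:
N(A) = 2/3 (N(A) = 3 + (1/3)*(-7) = 3 - 7/3 = 2/3)
t = 159
t - E(N(-6)) = 159 - 1*(-53) = 159 + 53 = 212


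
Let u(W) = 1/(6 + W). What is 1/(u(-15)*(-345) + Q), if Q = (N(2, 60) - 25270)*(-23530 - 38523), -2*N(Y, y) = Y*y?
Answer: 3/4715407585 ≈ 6.3621e-10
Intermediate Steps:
N(Y, y) = -Y*y/2
Q = 1571802490 (Q = (-1/2*2*60 - 25270)*(-23530 - 38523) = (-60 - 25270)*(-62053) = -25330*(-62053) = 1571802490)
1/(u(-15)*(-345) + Q) = 1/(-345/(6 - 15) + 1571802490) = 1/(-345/(-9) + 1571802490) = 1/(-1/9*(-345) + 1571802490) = 1/(115/3 + 1571802490) = 1/(4715407585/3) = 3/4715407585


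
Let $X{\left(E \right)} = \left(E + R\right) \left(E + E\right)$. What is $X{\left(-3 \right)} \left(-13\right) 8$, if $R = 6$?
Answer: $1872$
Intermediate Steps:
$X{\left(E \right)} = 2 E \left(6 + E\right)$ ($X{\left(E \right)} = \left(E + 6\right) \left(E + E\right) = \left(6 + E\right) 2 E = 2 E \left(6 + E\right)$)
$X{\left(-3 \right)} \left(-13\right) 8 = 2 \left(-3\right) \left(6 - 3\right) \left(-13\right) 8 = 2 \left(-3\right) 3 \left(-13\right) 8 = \left(-18\right) \left(-13\right) 8 = 234 \cdot 8 = 1872$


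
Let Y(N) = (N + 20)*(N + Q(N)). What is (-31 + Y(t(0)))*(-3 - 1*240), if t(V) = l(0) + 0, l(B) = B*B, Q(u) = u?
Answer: 7533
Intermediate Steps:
l(B) = B²
t(V) = 0 (t(V) = 0² + 0 = 0 + 0 = 0)
Y(N) = 2*N*(20 + N) (Y(N) = (N + 20)*(N + N) = (20 + N)*(2*N) = 2*N*(20 + N))
(-31 + Y(t(0)))*(-3 - 1*240) = (-31 + 2*0*(20 + 0))*(-3 - 1*240) = (-31 + 2*0*20)*(-3 - 240) = (-31 + 0)*(-243) = -31*(-243) = 7533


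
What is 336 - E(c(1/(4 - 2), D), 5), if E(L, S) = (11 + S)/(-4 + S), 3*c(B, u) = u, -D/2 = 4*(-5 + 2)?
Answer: 320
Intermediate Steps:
D = 24 (D = -8*(-5 + 2) = -8*(-3) = -2*(-12) = 24)
c(B, u) = u/3
E(L, S) = (11 + S)/(-4 + S)
336 - E(c(1/(4 - 2), D), 5) = 336 - (11 + 5)/(-4 + 5) = 336 - 16/1 = 336 - 16 = 320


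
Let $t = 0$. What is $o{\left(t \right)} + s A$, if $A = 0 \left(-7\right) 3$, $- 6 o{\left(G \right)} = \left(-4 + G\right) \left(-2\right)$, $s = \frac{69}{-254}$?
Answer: $- \frac{4}{3} \approx -1.3333$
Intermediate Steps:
$s = - \frac{69}{254}$ ($s = 69 \left(- \frac{1}{254}\right) = - \frac{69}{254} \approx -0.27165$)
$o{\left(G \right)} = - \frac{4}{3} + \frac{G}{3}$ ($o{\left(G \right)} = - \frac{\left(-4 + G\right) \left(-2\right)}{6} = - \frac{8 - 2 G}{6} = - \frac{4}{3} + \frac{G}{3}$)
$A = 0$ ($A = 0 \cdot 3 = 0$)
$o{\left(t \right)} + s A = \left(- \frac{4}{3} + \frac{1}{3} \cdot 0\right) - 0 = \left(- \frac{4}{3} + 0\right) + 0 = - \frac{4}{3} + 0 = - \frac{4}{3}$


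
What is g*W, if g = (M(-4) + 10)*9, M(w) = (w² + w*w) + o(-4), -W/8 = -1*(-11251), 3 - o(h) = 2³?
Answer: -29972664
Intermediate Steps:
o(h) = -5 (o(h) = 3 - 1*2³ = 3 - 1*8 = 3 - 8 = -5)
W = -90008 (W = -(-8)*(-11251) = -8*11251 = -90008)
M(w) = -5 + 2*w² (M(w) = (w² + w*w) - 5 = (w² + w²) - 5 = 2*w² - 5 = -5 + 2*w²)
g = 333 (g = ((-5 + 2*(-4)²) + 10)*9 = ((-5 + 2*16) + 10)*9 = ((-5 + 32) + 10)*9 = (27 + 10)*9 = 37*9 = 333)
g*W = 333*(-90008) = -29972664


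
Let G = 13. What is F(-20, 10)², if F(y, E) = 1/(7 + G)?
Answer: 1/400 ≈ 0.0025000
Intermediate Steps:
F(y, E) = 1/20 (F(y, E) = 1/(7 + 13) = 1/20)
F(-20, 10)² = (1/20)² = 1/400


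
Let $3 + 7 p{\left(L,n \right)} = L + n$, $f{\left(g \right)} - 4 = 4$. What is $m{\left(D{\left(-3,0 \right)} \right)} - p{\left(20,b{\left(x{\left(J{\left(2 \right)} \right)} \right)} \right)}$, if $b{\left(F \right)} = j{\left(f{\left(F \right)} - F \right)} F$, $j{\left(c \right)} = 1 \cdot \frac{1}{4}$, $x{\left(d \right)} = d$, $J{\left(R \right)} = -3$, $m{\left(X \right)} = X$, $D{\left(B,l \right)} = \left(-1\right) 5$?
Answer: $- \frac{205}{28} \approx -7.3214$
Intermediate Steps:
$D{\left(B,l \right)} = -5$
$f{\left(g \right)} = 8$ ($f{\left(g \right)} = 4 + 4 = 8$)
$j{\left(c \right)} = \frac{1}{4}$ ($j{\left(c \right)} = 1 \cdot \frac{1}{4} = \frac{1}{4}$)
$b{\left(F \right)} = \frac{F}{4}$
$p{\left(L,n \right)} = - \frac{3}{7} + \frac{L}{7} + \frac{n}{7}$ ($p{\left(L,n \right)} = - \frac{3}{7} + \frac{L + n}{7} = - \frac{3}{7} + \left(\frac{L}{7} + \frac{n}{7}\right) = - \frac{3}{7} + \frac{L}{7} + \frac{n}{7}$)
$m{\left(D{\left(-3,0 \right)} \right)} - p{\left(20,b{\left(x{\left(J{\left(2 \right)} \right)} \right)} \right)} = -5 - \left(- \frac{3}{7} + \frac{1}{7} \cdot 20 + \frac{\frac{1}{4} \left(-3\right)}{7}\right) = -5 - \left(- \frac{3}{7} + \frac{20}{7} + \frac{1}{7} \left(- \frac{3}{4}\right)\right) = -5 - \left(- \frac{3}{7} + \frac{20}{7} - \frac{3}{28}\right) = -5 - \frac{65}{28} = - \frac{205}{28}$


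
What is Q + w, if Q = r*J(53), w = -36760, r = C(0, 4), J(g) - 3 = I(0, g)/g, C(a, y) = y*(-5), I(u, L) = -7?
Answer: -1951320/53 ≈ -36817.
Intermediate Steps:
C(a, y) = -5*y
J(g) = 3 - 7/g
r = -20 (r = -5*4 = -20)
Q = -3040/53 (Q = -20*(3 - 7/53) = -20*152/53 = -3040/53 ≈ -57.359)
Q + w = -3040/53 - 36760 = -1951320/53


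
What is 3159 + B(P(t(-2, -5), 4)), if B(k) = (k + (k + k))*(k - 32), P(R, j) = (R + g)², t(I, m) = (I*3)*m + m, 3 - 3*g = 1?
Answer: 33530782/27 ≈ 1.2419e+6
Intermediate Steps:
g = ⅔ (g = 1 - ⅓*1 = 1 - ⅓ = ⅔ ≈ 0.66667)
t(I, m) = m + 3*I*m (t(I, m) = (3*I)*m + m = 3*I*m + m = m + 3*I*m)
P(R, j) = (⅔ + R)² (P(R, j) = (R + ⅔)² = (⅔ + R)²)
B(k) = 3*k*(-32 + k) (B(k) = (k + 2*k)*(-32 + k) = (3*k)*(-32 + k) = 3*k*(-32 + k))
3159 + B(P(t(-2, -5), 4)) = 3159 + 3*((2 + 3*(-5*(1 + 3*(-2))))²/9)*(-32 + (2 + 3*(-5*(1 + 3*(-2))))²/9) = 3159 + 3*((2 + 3*(-5*(1 - 6)))²/9)*(-32 + (2 + 3*(-5*(1 - 6)))²/9) = 3159 + 3*((2 + 3*(-5*(-5)))²/9)*(-32 + (2 + 3*(-5*(-5)))²/9) = 3159 + 3*((2 + 3*25)²/9)*(-32 + (2 + 3*25)²/9) = 3159 + 3*((2 + 75)²/9)*(-32 + (2 + 75)²/9) = 3159 + 3*((⅑)*77²)*(-32 + (⅑)*77²) = 3159 + 3*((⅑)*5929)*(-32 + (⅑)*5929) = 3159 + 3*(5929/9)*(-32 + 5929/9) = 3159 + 3*(5929/9)*(5641/9) = 3159 + 33445489/27 = 33530782/27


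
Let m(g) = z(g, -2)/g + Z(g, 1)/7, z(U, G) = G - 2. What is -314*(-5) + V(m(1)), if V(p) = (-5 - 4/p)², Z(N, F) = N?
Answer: 1155979/729 ≈ 1585.7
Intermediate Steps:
z(U, G) = -2 + G
m(g) = -4/g + g/7 (m(g) = (-2 - 2)/g + g/7 = -4/g + g*(⅐) = -4/g + g/7)
-314*(-5) + V(m(1)) = -314*(-5) + (4 + 5*(-4/1 + (⅐)*1))²/(-4/1 + (⅐)*1)² = 1570 + (4 + 5*(-4*1 + ⅐))²/(-4*1 + ⅐)² = 1570 + (4 + 5*(-4 + ⅐))²/(-4 + ⅐)² = 1570 + (4 + 5*(-27/7))²/(-27/7)² = 1570 + 49*(4 - 135/7)²/729 = 1570 + 49*(-107/7)²/729 = 1570 + (49/729)*(11449/49) = 1570 + 11449/729 = 1155979/729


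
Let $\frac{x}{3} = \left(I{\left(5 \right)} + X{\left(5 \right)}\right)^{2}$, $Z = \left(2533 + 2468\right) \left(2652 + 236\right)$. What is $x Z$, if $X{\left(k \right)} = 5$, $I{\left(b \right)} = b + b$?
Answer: $9748949400$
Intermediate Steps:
$I{\left(b \right)} = 2 b$
$Z = 14442888$ ($Z = 5001 \cdot 2888 = 14442888$)
$x = 675$ ($x = 3 \left(2 \cdot 5 + 5\right)^{2} = 3 \left(10 + 5\right)^{2} = 3 \cdot 15^{2} = 3 \cdot 225 = 675$)
$x Z = 675 \cdot 14442888 = 9748949400$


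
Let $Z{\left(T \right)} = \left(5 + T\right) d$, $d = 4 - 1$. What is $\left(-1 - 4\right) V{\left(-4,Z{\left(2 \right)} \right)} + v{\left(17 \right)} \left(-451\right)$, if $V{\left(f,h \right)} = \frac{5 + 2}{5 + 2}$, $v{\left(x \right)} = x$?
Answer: $-7672$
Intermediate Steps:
$d = 3$
$Z{\left(T \right)} = 15 + 3 T$ ($Z{\left(T \right)} = \left(5 + T\right) 3 = 15 + 3 T$)
$V{\left(f,h \right)} = 1$ ($V{\left(f,h \right)} = \frac{7}{7} = 7 \cdot \frac{1}{7} = 1$)
$\left(-1 - 4\right) V{\left(-4,Z{\left(2 \right)} \right)} + v{\left(17 \right)} \left(-451\right) = \left(-1 - 4\right) 1 + 17 \left(-451\right) = \left(-5\right) 1 - 7667 = -5 - 7667 = -7672$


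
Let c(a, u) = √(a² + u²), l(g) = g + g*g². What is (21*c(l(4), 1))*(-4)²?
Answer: 1680*√185 ≈ 22850.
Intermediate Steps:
l(g) = g + g³
(21*c(l(4), 1))*(-4)² = (21*√((4 + 4³)² + 1²))*(-4)² = (21*√((4 + 64)² + 1))*16 = (21*√(68² + 1))*16 = (21*√(4624 + 1))*16 = (21*√4625)*16 = (21*(5*√185))*16 = (105*√185)*16 = 1680*√185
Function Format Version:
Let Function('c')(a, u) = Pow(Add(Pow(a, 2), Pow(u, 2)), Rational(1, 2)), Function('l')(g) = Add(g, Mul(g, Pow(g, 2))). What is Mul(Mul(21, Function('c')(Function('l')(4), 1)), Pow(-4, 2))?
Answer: Mul(1680, Pow(185, Rational(1, 2))) ≈ 22850.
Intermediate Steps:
Function('l')(g) = Add(g, Pow(g, 3))
Mul(Mul(21, Function('c')(Function('l')(4), 1)), Pow(-4, 2)) = Mul(Mul(21, Pow(Add(Pow(Add(4, Pow(4, 3)), 2), Pow(1, 2)), Rational(1, 2))), Pow(-4, 2)) = Mul(Mul(21, Pow(Add(Pow(Add(4, 64), 2), 1), Rational(1, 2))), 16) = Mul(Mul(21, Pow(Add(Pow(68, 2), 1), Rational(1, 2))), 16) = Mul(Mul(21, Pow(Add(4624, 1), Rational(1, 2))), 16) = Mul(Mul(21, Pow(4625, Rational(1, 2))), 16) = Mul(Mul(21, Mul(5, Pow(185, Rational(1, 2)))), 16) = Mul(Mul(105, Pow(185, Rational(1, 2))), 16) = Mul(1680, Pow(185, Rational(1, 2)))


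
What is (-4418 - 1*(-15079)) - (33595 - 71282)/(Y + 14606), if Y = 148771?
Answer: 1741799884/163377 ≈ 10661.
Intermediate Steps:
(-4418 - 1*(-15079)) - (33595 - 71282)/(Y + 14606) = (-4418 - 1*(-15079)) - (33595 - 71282)/(148771 + 14606) = (-4418 + 15079) - (-37687)/163377 = 10661 - (-37687)/163377 = 10661 - 1*(-37687/163377) = 10661 + 37687/163377 = 1741799884/163377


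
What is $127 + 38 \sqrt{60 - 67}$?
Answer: $127 + 38 i \sqrt{7} \approx 127.0 + 100.54 i$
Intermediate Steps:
$127 + 38 \sqrt{60 - 67} = 127 + 38 \sqrt{-7} = 127 + 38 i \sqrt{7}$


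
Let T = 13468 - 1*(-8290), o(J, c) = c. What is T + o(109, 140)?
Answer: 21898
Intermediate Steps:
T = 21758 (T = 13468 + 8290 = 21758)
T + o(109, 140) = 21758 + 140 = 21898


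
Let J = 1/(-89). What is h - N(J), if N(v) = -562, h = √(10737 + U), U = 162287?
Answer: 562 + 4*√10814 ≈ 977.96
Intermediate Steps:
h = 4*√10814 (h = √(10737 + 162287) = √173024 = 4*√10814 ≈ 415.96)
J = -1/89 ≈ -0.011236
h - N(J) = 4*√10814 - 1*(-562) = 4*√10814 + 562 = 562 + 4*√10814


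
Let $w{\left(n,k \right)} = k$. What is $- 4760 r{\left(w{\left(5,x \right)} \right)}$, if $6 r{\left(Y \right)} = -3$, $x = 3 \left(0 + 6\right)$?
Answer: $2380$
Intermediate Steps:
$x = 18$ ($x = 3 \cdot 6 = 18$)
$r{\left(Y \right)} = - \frac{1}{2}$ ($r{\left(Y \right)} = \frac{1}{6} \left(-3\right) = - \frac{1}{2}$)
$- 4760 r{\left(w{\left(5,x \right)} \right)} = \left(-4760\right) \left(- \frac{1}{2}\right) = 2380$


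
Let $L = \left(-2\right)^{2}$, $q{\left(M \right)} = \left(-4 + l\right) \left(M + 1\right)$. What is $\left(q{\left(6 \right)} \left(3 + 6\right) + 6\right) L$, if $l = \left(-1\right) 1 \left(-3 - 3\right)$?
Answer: $528$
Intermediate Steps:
$l = 6$ ($l = \left(-1\right) \left(-6\right) = 6$)
$q{\left(M \right)} = 2 + 2 M$ ($q{\left(M \right)} = \left(-4 + 6\right) \left(M + 1\right) = 2 \left(1 + M\right) = 2 + 2 M$)
$L = 4$
$\left(q{\left(6 \right)} \left(3 + 6\right) + 6\right) L = \left(\left(2 + 2 \cdot 6\right) \left(3 + 6\right) + 6\right) 4 = \left(\left(2 + 12\right) 9 + 6\right) 4 = \left(14 \cdot 9 + 6\right) 4 = \left(126 + 6\right) 4 = 132 \cdot 4 = 528$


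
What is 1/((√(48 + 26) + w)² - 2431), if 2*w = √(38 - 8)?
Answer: -254/596533 - 8*√555/22071721 ≈ -0.00043433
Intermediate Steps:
w = √30/2 (w = √(38 - 8)/2 = √30/2 ≈ 2.7386)
1/((√(48 + 26) + w)² - 2431) = 1/((√(48 + 26) + √30/2)² - 2431) = 1/((√74 + √30/2)² - 2431) = 1/(-2431 + (√74 + √30/2)²)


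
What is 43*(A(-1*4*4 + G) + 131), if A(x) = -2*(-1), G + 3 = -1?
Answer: 5719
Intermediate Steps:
G = -4 (G = -3 - 1 = -4)
A(x) = 2
43*(A(-1*4*4 + G) + 131) = 43*(2 + 131) = 43*133 = 5719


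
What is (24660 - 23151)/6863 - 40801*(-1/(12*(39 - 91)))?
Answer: -279075647/4282512 ≈ -65.166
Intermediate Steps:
(24660 - 23151)/6863 - 40801*(-1/(12*(39 - 91))) = 1509*(1/6863) - 40801/((-52*(-12))) = 1509/6863 - 40801/624 = -279075647/4282512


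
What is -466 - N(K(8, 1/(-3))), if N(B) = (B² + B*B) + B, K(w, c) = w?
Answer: -602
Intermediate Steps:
N(B) = B + 2*B² (N(B) = (B² + B²) + B = 2*B² + B = B + 2*B²)
-466 - N(K(8, 1/(-3))) = -466 - 8*(1 + 2*8) = -466 - 8*(1 + 16) = -466 - 8*17 = -466 - 1*136 = -466 - 136 = -602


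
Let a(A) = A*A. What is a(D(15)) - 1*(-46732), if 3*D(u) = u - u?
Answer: 46732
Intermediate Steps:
D(u) = 0 (D(u) = (u - u)/3 = (⅓)*0 = 0)
a(A) = A²
a(D(15)) - 1*(-46732) = 0² - 1*(-46732) = 0 + 46732 = 46732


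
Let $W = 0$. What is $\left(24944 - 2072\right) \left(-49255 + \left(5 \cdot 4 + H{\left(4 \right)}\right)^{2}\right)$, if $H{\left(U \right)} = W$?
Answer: $-1117411560$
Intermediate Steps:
$H{\left(U \right)} = 0$
$\left(24944 - 2072\right) \left(-49255 + \left(5 \cdot 4 + H{\left(4 \right)}\right)^{2}\right) = \left(24944 - 2072\right) \left(-49255 + \left(5 \cdot 4 + 0\right)^{2}\right) = 22872 \left(-49255 + \left(20 + 0\right)^{2}\right) = 22872 \left(-49255 + 20^{2}\right) = 22872 \left(-49255 + 400\right) = 22872 \left(-48855\right) = -1117411560$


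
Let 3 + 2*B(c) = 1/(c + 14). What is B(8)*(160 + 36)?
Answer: -3185/11 ≈ -289.55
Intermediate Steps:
B(c) = -3/2 + 1/(2*(14 + c)) (B(c) = -3/2 + 1/(2*(c + 14)) = -3/2 + 1/(2*(14 + c)))
B(8)*(160 + 36) = ((-41 - 3*8)/(2*(14 + 8)))*(160 + 36) = ((½)*(-41 - 24)/22)*196 = ((½)*(1/22)*(-65))*196 = -65/44*196 = -3185/11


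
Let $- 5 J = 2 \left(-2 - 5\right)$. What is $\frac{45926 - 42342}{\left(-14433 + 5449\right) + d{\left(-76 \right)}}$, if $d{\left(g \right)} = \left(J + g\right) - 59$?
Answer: $- \frac{17920}{45581} \approx -0.39315$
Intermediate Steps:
$J = \frac{14}{5}$ ($J = - \frac{2 \left(-2 - 5\right)}{5} = - \frac{2 \left(-7\right)}{5} = \left(- \frac{1}{5}\right) \left(-14\right) = \frac{14}{5} \approx 2.8$)
$d{\left(g \right)} = - \frac{281}{5} + g$ ($d{\left(g \right)} = \left(\frac{14}{5} + g\right) - 59 = - \frac{281}{5} + g$)
$\frac{45926 - 42342}{\left(-14433 + 5449\right) + d{\left(-76 \right)}} = \frac{45926 - 42342}{\left(-14433 + 5449\right) - \frac{661}{5}} = \frac{3584}{-8984 - \frac{661}{5}} = \frac{3584}{- \frac{45581}{5}} = 3584 \left(- \frac{5}{45581}\right) = - \frac{17920}{45581}$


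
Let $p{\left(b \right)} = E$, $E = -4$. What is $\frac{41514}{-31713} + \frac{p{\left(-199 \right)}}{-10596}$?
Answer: $- \frac{3331481}{2545689} \approx -1.3087$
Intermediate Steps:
$p{\left(b \right)} = -4$
$\frac{41514}{-31713} + \frac{p{\left(-199 \right)}}{-10596} = \frac{41514}{-31713} - \frac{4}{-10596} = 41514 \left(- \frac{1}{31713}\right) - - \frac{1}{2649} = - \frac{1258}{961} + \frac{1}{2649} = - \frac{3331481}{2545689}$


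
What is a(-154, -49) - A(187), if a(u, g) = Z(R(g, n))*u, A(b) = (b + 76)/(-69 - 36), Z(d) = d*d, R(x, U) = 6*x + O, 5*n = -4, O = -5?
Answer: -1445613907/105 ≈ -1.3768e+7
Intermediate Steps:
n = -⅘ (n = (⅕)*(-4) = -⅘ ≈ -0.80000)
R(x, U) = -5 + 6*x (R(x, U) = 6*x - 5 = -5 + 6*x)
Z(d) = d²
A(b) = -76/105 - b/105 (A(b) = (76 + b)/(-105) = (76 + b)*(-1/105) = -76/105 - b/105)
a(u, g) = u*(-5 + 6*g)² (a(u, g) = (-5 + 6*g)²*u = u*(-5 + 6*g)²)
a(-154, -49) - A(187) = -154*(-5 + 6*(-49))² - (-76/105 - 1/105*187) = -154*(-5 - 294)² - (-76/105 - 187/105) = -154*(-299)² - 1*(-263/105) = -154*89401 + 263/105 = -13767754 + 263/105 = -1445613907/105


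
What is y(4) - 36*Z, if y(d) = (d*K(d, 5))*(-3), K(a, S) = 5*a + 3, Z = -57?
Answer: 1776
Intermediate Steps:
K(a, S) = 3 + 5*a
y(d) = -3*d*(3 + 5*d) (y(d) = (d*(3 + 5*d))*(-3) = -3*d*(3 + 5*d))
y(4) - 36*Z = -3*4*(3 + 5*4) - 36*(-57) = -3*4*(3 + 20) + 2052 = -3*4*23 + 2052 = -276 + 2052 = 1776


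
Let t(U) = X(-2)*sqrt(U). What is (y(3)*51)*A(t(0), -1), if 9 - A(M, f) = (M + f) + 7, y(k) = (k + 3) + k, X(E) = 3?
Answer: 1377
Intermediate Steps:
y(k) = 3 + 2*k (y(k) = (3 + k) + k = 3 + 2*k)
t(U) = 3*sqrt(U)
A(M, f) = 2 - M - f (A(M, f) = 9 - ((M + f) + 7) = 9 - (7 + M + f) = 9 + (-7 - M - f) = 2 - M - f)
(y(3)*51)*A(t(0), -1) = ((3 + 2*3)*51)*(2 - 3*sqrt(0) - 1*(-1)) = ((3 + 6)*51)*(2 - 3*0 + 1) = (9*51)*(2 - 1*0 + 1) = 459*(2 + 0 + 1) = 459*3 = 1377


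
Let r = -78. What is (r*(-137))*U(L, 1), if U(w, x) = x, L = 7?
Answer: 10686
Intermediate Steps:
(r*(-137))*U(L, 1) = -78*(-137)*1 = 10686*1 = 10686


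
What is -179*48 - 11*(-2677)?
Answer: 20855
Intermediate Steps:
-179*48 - 11*(-2677) = -8592 - 1*(-29447) = -8592 + 29447 = 20855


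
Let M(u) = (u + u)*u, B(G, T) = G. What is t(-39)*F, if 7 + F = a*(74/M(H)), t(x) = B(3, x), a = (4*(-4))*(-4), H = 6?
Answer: 529/3 ≈ 176.33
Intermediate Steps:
M(u) = 2*u² (M(u) = (2*u)*u = 2*u²)
a = 64 (a = -16*(-4) = 64)
t(x) = 3
F = 529/9 (F = -7 + 64*(74/((2*6²))) = -7 + 64*(74/((2*36))) = -7 + 64*(74/72) = -7 + 64*(74*(1/72)) = -7 + 64*(37/36) = -7 + 592/9 = 529/9 ≈ 58.778)
t(-39)*F = 3*(529/9) = 529/3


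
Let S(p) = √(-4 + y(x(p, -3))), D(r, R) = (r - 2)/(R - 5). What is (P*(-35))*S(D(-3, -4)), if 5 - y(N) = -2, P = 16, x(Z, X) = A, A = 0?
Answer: -560*√3 ≈ -969.95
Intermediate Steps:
x(Z, X) = 0
y(N) = 7 (y(N) = 5 - 1*(-2) = 5 + 2 = 7)
D(r, R) = (-2 + r)/(-5 + R)
S(p) = √3 (S(p) = √(-4 + 7) = √3)
(P*(-35))*S(D(-3, -4)) = (16*(-35))*√3 = -560*√3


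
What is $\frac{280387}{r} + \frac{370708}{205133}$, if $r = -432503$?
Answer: $\frac{102815695653}{88720637899} \approx 1.1589$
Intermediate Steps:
$\frac{280387}{r} + \frac{370708}{205133} = \frac{280387}{-432503} + \frac{370708}{205133} = 280387 \left(- \frac{1}{432503}\right) + 370708 \cdot \frac{1}{205133} = - \frac{280387}{432503} + \frac{370708}{205133} = \frac{102815695653}{88720637899}$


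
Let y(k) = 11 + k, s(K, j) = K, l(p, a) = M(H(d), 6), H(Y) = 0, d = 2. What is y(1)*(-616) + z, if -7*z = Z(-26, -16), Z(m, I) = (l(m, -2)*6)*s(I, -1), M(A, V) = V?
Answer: -51168/7 ≈ -7309.7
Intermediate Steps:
l(p, a) = 6
Z(m, I) = 36*I (Z(m, I) = (6*6)*I = 36*I)
z = 576/7 (z = -36*(-16)/7 = -1/7*(-576) = 576/7 ≈ 82.286)
y(1)*(-616) + z = (11 + 1)*(-616) + 576/7 = 12*(-616) + 576/7 = -7392 + 576/7 = -51168/7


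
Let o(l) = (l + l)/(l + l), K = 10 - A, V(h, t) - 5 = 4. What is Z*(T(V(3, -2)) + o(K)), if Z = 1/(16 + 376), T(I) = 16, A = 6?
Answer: 17/392 ≈ 0.043367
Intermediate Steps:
V(h, t) = 9 (V(h, t) = 5 + 4 = 9)
K = 4 (K = 10 - 1*6 = 10 - 6 = 4)
Z = 1/392 ≈ 0.0025510
o(l) = 1 (o(l) = (2*l)/((2*l)) = (2*l)*(1/(2*l)) = 1)
Z*(T(V(3, -2)) + o(K)) = (16 + 1)/392 = (1/392)*17 = 17/392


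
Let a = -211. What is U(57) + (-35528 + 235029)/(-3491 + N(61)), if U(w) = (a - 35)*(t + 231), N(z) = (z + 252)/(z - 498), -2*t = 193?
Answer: -50573973497/1525880 ≈ -33144.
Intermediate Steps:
t = -193/2 (t = -½*193 = -193/2 ≈ -96.500)
N(z) = (252 + z)/(-498 + z)
U(w) = -33087 (U(w) = (-211 - 35)*(-193/2 + 231) = -246*269/2 = -33087)
U(57) + (-35528 + 235029)/(-3491 + N(61)) = -33087 + (-35528 + 235029)/(-3491 + (252 + 61)/(-498 + 61)) = -33087 + 199501/(-3491 + 313/(-437)) = -33087 + 199501/(-3491 - 1/437*313) = -33087 + 199501/(-3491 - 313/437) = -33087 + 199501/(-1525880/437) = -33087 + 199501*(-437/1525880) = -33087 - 87181937/1525880 = -50573973497/1525880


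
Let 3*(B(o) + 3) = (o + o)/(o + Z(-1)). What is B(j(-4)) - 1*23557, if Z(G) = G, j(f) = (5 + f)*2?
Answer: -70676/3 ≈ -23559.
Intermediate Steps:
j(f) = 10 + 2*f
B(o) = -3 + 2*o/(3*(-1 + o)) (B(o) = -3 + ((o + o)/(o - 1))/3 = -3 + ((2*o)/(-1 + o))/3 = -3 + (2*o/(-1 + o))/3 = -3 + 2*o/(3*(-1 + o)))
B(j(-4)) - 1*23557 = (9 - 7*(10 + 2*(-4)))/(3*(-1 + (10 + 2*(-4)))) - 1*23557 = (9 - 7*(10 - 8))/(3*(-1 + (10 - 8))) - 23557 = (9 - 7*2)/(3*(-1 + 2)) - 23557 = (1/3)*(9 - 14)/1 - 23557 = (1/3)*1*(-5) - 23557 = -5/3 - 23557 = -70676/3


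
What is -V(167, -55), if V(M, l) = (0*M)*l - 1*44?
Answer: 44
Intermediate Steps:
V(M, l) = -44 (V(M, l) = 0*l - 44 = 0 - 44 = -44)
-V(167, -55) = -1*(-44) = 44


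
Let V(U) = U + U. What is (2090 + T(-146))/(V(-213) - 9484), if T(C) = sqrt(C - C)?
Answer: -209/991 ≈ -0.21090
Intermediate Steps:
T(C) = 0 (T(C) = sqrt(0) = 0)
V(U) = 2*U
(2090 + T(-146))/(V(-213) - 9484) = (2090 + 0)/(2*(-213) - 9484) = 2090/(-426 - 9484) = 2090/(-9910) = 2090*(-1/9910) = -209/991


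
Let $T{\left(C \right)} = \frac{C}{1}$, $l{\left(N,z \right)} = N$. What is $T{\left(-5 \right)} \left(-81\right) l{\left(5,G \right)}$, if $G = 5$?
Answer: $2025$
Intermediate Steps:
$T{\left(C \right)} = C$ ($T{\left(C \right)} = C 1 = C$)
$T{\left(-5 \right)} \left(-81\right) l{\left(5,G \right)} = \left(-5\right) \left(-81\right) 5 = 405 \cdot 5 = 2025$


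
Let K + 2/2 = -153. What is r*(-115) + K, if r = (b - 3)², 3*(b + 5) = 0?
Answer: -7514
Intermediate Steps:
b = -5 (b = -5 + (⅓)*0 = -5 + 0 = -5)
K = -154 (K = -1 - 153 = -154)
r = 64 (r = (-5 - 3)² = (-8)² = 64)
r*(-115) + K = 64*(-115) - 154 = -7360 - 154 = -7514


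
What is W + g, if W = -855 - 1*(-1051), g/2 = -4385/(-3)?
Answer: 9358/3 ≈ 3119.3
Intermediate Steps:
g = 8770/3 (g = 2*(-4385/(-3)) = 2*(-4385*(-⅓)) = 2*(4385/3) = 8770/3 ≈ 2923.3)
W = 196 (W = -855 + 1051 = 196)
W + g = 196 + 8770/3 = 9358/3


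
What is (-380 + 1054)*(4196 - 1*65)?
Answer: 2784294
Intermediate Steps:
(-380 + 1054)*(4196 - 1*65) = 674*(4196 - 65) = 674*4131 = 2784294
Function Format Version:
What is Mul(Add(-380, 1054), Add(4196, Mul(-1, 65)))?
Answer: 2784294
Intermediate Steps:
Mul(Add(-380, 1054), Add(4196, Mul(-1, 65))) = Mul(674, Add(4196, -65)) = Mul(674, 4131) = 2784294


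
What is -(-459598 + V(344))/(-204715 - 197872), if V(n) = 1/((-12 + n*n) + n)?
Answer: -54539575463/47774194116 ≈ -1.1416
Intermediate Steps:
V(n) = 1/(-12 + n + n²) (V(n) = 1/((-12 + n²) + n) = 1/(-12 + n + n²))
-(-459598 + V(344))/(-204715 - 197872) = -(-459598 + 1/(-12 + 344 + 344²))/(-204715 - 197872) = -(-459598 + 1/(-12 + 344 + 118336))/(-402587) = -(-459598 + 1/118668)*(-1)/402587 = -(-54539575463)*(-1)/(118668*402587) = -1*54539575463/47774194116 = -54539575463/47774194116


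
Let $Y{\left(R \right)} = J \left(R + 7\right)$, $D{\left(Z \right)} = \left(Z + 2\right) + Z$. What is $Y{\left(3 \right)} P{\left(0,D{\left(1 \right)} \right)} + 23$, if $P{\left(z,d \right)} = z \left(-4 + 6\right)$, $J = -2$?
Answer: $23$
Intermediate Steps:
$D{\left(Z \right)} = 2 + 2 Z$ ($D{\left(Z \right)} = \left(2 + Z\right) + Z = 2 + 2 Z$)
$P{\left(z,d \right)} = 2 z$ ($P{\left(z,d \right)} = z 2 = 2 z$)
$Y{\left(R \right)} = -14 - 2 R$ ($Y{\left(R \right)} = - 2 \left(R + 7\right) = - 2 \left(7 + R\right) = -14 - 2 R$)
$Y{\left(3 \right)} P{\left(0,D{\left(1 \right)} \right)} + 23 = \left(-14 - 6\right) 2 \cdot 0 + 23 = \left(-14 - 6\right) 0 + 23 = \left(-20\right) 0 + 23 = 0 + 23 = 23$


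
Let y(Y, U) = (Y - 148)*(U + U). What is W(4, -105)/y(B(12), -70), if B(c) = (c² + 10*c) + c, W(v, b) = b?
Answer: 3/512 ≈ 0.0058594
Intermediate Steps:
B(c) = c² + 11*c
y(Y, U) = 2*U*(-148 + Y) (y(Y, U) = (-148 + Y)*(2*U) = 2*U*(-148 + Y))
W(4, -105)/y(B(12), -70) = -105*(-1/(140*(-148 + 12*(11 + 12)))) = -105*(-1/(140*(-148 + 12*23))) = -105*(-1/(140*(-148 + 276))) = -105/(2*(-70)*128) = -105/(-17920) = -105*(-1/17920) = 3/512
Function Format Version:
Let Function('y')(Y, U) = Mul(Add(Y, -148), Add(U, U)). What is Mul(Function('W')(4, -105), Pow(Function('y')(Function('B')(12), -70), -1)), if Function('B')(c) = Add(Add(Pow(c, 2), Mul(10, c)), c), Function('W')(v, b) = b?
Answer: Rational(3, 512) ≈ 0.0058594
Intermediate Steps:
Function('B')(c) = Add(Pow(c, 2), Mul(11, c))
Function('y')(Y, U) = Mul(2, U, Add(-148, Y)) (Function('y')(Y, U) = Mul(Add(-148, Y), Mul(2, U)) = Mul(2, U, Add(-148, Y)))
Mul(Function('W')(4, -105), Pow(Function('y')(Function('B')(12), -70), -1)) = Mul(-105, Pow(Mul(2, -70, Add(-148, Mul(12, Add(11, 12)))), -1)) = Mul(-105, Pow(Mul(2, -70, Add(-148, Mul(12, 23))), -1)) = Mul(-105, Pow(Mul(2, -70, Add(-148, 276)), -1)) = Mul(-105, Pow(Mul(2, -70, 128), -1)) = Mul(-105, Pow(-17920, -1)) = Mul(-105, Rational(-1, 17920)) = Rational(3, 512)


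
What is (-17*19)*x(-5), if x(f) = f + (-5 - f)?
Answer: 1615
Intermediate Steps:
x(f) = -5
(-17*19)*x(-5) = -17*19*(-5) = -323*(-5) = 1615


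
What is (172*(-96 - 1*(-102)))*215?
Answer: 221880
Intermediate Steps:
(172*(-96 - 1*(-102)))*215 = (172*(-96 + 102))*215 = (172*6)*215 = 1032*215 = 221880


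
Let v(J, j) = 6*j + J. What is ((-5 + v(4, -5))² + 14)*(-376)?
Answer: -366600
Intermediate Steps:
v(J, j) = J + 6*j
((-5 + v(4, -5))² + 14)*(-376) = ((-5 + (4 + 6*(-5)))² + 14)*(-376) = ((-5 + (4 - 30))² + 14)*(-376) = ((-5 - 26)² + 14)*(-376) = ((-31)² + 14)*(-376) = (961 + 14)*(-376) = 975*(-376) = -366600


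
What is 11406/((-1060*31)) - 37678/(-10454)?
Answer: 279715189/85879610 ≈ 3.2571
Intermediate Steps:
11406/((-1060*31)) - 37678/(-10454) = 11406/(-32860) - 37678*(-1/10454) = 11406*(-1/32860) + 18839/5227 = -5703/16430 + 18839/5227 = 279715189/85879610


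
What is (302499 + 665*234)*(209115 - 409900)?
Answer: -91981415565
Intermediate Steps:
(302499 + 665*234)*(209115 - 409900) = (302499 + 155610)*(-200785) = 458109*(-200785) = -91981415565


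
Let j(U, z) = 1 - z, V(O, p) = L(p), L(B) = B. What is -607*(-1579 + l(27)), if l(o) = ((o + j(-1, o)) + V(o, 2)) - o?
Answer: 973021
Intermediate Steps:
V(O, p) = p
l(o) = 3 - o (l(o) = ((o + (1 - o)) + 2) - o = (1 + 2) - o = 3 - o)
-607*(-1579 + l(27)) = -607*(-1579 + (3 - 1*27)) = -607*(-1579 + (3 - 27)) = -607*(-1579 - 24) = -607*(-1603) = 973021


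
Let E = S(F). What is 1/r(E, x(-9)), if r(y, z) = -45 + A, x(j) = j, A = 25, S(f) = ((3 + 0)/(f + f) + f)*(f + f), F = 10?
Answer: -1/20 ≈ -0.050000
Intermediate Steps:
S(f) = 2*f*(f + 3/(2*f)) (S(f) = (3/((2*f)) + f)*(2*f) = (3*(1/(2*f)) + f)*(2*f) = (3/(2*f) + f)*(2*f) = (f + 3/(2*f))*(2*f) = 2*f*(f + 3/(2*f)))
E = 203 (E = 3 + 2*10**2 = 3 + 2*100 = 3 + 200 = 203)
r(y, z) = -20 (r(y, z) = -45 + 25 = -20)
1/r(E, x(-9)) = 1/(-20) = -1/20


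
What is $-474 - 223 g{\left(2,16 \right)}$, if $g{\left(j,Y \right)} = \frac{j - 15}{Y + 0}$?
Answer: $- \frac{4685}{16} \approx -292.81$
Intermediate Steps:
$g{\left(j,Y \right)} = \frac{-15 + j}{Y}$
$-474 - 223 g{\left(2,16 \right)} = -474 - 223 \frac{-15 + 2}{16} = -474 - 223 \cdot \frac{1}{16} \left(-13\right) = -474 - - \frac{2899}{16} = -474 + \frac{2899}{16} = - \frac{4685}{16}$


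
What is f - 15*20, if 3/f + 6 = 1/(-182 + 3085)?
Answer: -5233809/17417 ≈ -300.50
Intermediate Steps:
f = -8709/17417 (f = 3/(-6 + 1/(-182 + 3085)) = 3/(-6 + 1/2903) = 3/(-17417/2903) = 3*(-2903/17417) = -8709/17417 ≈ -0.50003)
f - 15*20 = -8709/17417 - 15*20 = -8709/17417 - 300 = -5233809/17417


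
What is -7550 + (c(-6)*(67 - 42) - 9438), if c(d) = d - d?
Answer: -16988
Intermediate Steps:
c(d) = 0
-7550 + (c(-6)*(67 - 42) - 9438) = -7550 + (0*(67 - 42) - 9438) = -7550 + (0*25 - 9438) = -7550 + (0 - 9438) = -7550 - 9438 = -16988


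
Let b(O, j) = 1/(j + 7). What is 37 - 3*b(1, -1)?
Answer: 73/2 ≈ 36.500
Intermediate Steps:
b(O, j) = 1/(7 + j)
37 - 3*b(1, -1) = 37 - 3/(7 - 1) = 37 - 3/6 = 37 - 3*⅙ = 37 - ½ = 73/2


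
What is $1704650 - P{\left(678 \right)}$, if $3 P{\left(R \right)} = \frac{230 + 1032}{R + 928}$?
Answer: $\frac{4106501219}{2409} \approx 1.7047 \cdot 10^{6}$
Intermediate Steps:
$P{\left(R \right)} = \frac{1262}{3 \left(928 + R\right)}$ ($P{\left(R \right)} = \frac{\left(230 + 1032\right) \frac{1}{R + 928}}{3} = \frac{1262 \frac{1}{928 + R}}{3} = \frac{1262}{3 \left(928 + R\right)}$)
$1704650 - P{\left(678 \right)} = 1704650 - \frac{1262}{3 \left(928 + 678\right)} = 1704650 - \frac{1262}{3 \cdot 1606} = 1704650 - \frac{1262}{3} \cdot \frac{1}{1606} = 1704650 - \frac{631}{2409} = \frac{4106501219}{2409}$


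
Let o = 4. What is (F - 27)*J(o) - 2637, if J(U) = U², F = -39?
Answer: -3693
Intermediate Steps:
(F - 27)*J(o) - 2637 = (-39 - 27)*4² - 2637 = -66*16 - 2637 = -1056 - 2637 = -3693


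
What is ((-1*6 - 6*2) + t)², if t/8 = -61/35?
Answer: 1249924/1225 ≈ 1020.3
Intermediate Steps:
t = -488/35 (t = 8*(-61/35) = -488/35 ≈ -13.943)
((-1*6 - 6*2) + t)² = ((-1*6 - 6*2) - 488/35)² = ((-6 - 12) - 488/35)² = (-18 - 488/35)² = (-1118/35)² = 1249924/1225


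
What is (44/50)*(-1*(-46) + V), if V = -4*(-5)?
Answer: 1452/25 ≈ 58.080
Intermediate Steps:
V = 20
(44/50)*(-1*(-46) + V) = (44/50)*(-1*(-46) + 20) = (44*(1/50))*(46 + 20) = (22/25)*66 = 1452/25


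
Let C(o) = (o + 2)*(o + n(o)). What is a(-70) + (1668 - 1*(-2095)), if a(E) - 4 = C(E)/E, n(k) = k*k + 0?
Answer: 8459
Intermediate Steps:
n(k) = k² (n(k) = k² + 0 = k²)
C(o) = (2 + o)*(o + o²) (C(o) = (o + 2)*(o + o²) = (2 + o)*(o + o²))
a(E) = 6 + E² + 3*E (a(E) = 4 + (E*(2 + E² + 3*E))/E = 4 + (2 + E² + 3*E) = 6 + E² + 3*E)
a(-70) + (1668 - 1*(-2095)) = (6 + (-70)² + 3*(-70)) + (1668 - 1*(-2095)) = (6 + 4900 - 210) + (1668 + 2095) = 4696 + 3763 = 8459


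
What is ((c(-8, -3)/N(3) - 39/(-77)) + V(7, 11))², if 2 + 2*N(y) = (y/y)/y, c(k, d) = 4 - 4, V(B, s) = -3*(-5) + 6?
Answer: 2742336/5929 ≈ 462.53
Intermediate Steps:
V(B, s) = 21 (V(B, s) = 15 + 6 = 21)
c(k, d) = 0
N(y) = -1 + 1/(2*y) (N(y) = -1 + ((y/y)/y)/2 = -1 + (1/y)/2 = -1 + 1/(2*y))
((c(-8, -3)/N(3) - 39/(-77)) + V(7, 11))² = ((0/(((½ - 1*3)/3)) - 39/(-77)) + 21)² = ((0/(((½ - 3)/3)) - 39*(-1/77)) + 21)² = ((0/(((⅓)*(-5/2))) + 39/77) + 21)² = ((0/(-⅚) + 39/77) + 21)² = ((0*(-6/5) + 39/77) + 21)² = ((0 + 39/77) + 21)² = (39/77 + 21)² = (1656/77)² = 2742336/5929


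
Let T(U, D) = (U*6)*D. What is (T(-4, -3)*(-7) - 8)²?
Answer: 262144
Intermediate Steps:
T(U, D) = 6*D*U (T(U, D) = (6*U)*D = 6*D*U)
(T(-4, -3)*(-7) - 8)² = ((6*(-3)*(-4))*(-7) - 8)² = (72*(-7) - 8)² = (-504 - 8)² = (-512)² = 262144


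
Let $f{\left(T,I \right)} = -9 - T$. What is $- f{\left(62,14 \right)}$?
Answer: $71$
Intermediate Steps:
$- f{\left(62,14 \right)} = - (-9 - 62) = \left(-1\right) \left(-71\right) = 71$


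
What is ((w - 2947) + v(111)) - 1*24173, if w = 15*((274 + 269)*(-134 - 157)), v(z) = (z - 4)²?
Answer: -2385866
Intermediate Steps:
v(z) = (-4 + z)²
w = -2370195 (w = 15*(543*(-291)) = 15*(-158013) = -2370195)
((w - 2947) + v(111)) - 1*24173 = ((-2370195 - 2947) + (-4 + 111)²) - 1*24173 = (-2373142 + 107²) - 24173 = (-2373142 + 11449) - 24173 = -2361693 - 24173 = -2385866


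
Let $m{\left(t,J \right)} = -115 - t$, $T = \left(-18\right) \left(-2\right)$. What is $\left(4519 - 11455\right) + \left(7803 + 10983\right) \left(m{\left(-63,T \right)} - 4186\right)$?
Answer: $-79622004$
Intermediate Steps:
$T = 36$
$\left(4519 - 11455\right) + \left(7803 + 10983\right) \left(m{\left(-63,T \right)} - 4186\right) = \left(4519 - 11455\right) + \left(7803 + 10983\right) \left(\left(-115 - -63\right) - 4186\right) = -6936 + 18786 \left(\left(-115 + 63\right) - 4186\right) = -6936 + 18786 \left(-52 - 4186\right) = -6936 + 18786 \left(-4238\right) = -6936 - 79615068 = -79622004$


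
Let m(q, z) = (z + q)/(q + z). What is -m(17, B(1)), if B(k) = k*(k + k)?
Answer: -1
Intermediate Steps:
B(k) = 2*k**2 (B(k) = k*(2*k) = 2*k**2)
m(q, z) = 1 (m(q, z) = (q + z)/(q + z) = 1)
-m(17, B(1)) = -1*1 = -1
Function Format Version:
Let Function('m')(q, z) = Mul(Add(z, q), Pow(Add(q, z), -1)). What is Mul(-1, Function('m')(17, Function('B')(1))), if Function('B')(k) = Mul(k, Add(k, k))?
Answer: -1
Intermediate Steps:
Function('B')(k) = Mul(2, Pow(k, 2)) (Function('B')(k) = Mul(k, Mul(2, k)) = Mul(2, Pow(k, 2)))
Function('m')(q, z) = 1 (Function('m')(q, z) = Mul(Add(q, z), Pow(Add(q, z), -1)) = 1)
Mul(-1, Function('m')(17, Function('B')(1))) = Mul(-1, 1) = -1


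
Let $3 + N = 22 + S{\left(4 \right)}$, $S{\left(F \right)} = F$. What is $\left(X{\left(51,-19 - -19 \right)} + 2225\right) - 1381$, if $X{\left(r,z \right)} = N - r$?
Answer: $816$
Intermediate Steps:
$N = 23$ ($N = -3 + \left(22 + 4\right) = -3 + 26 = 23$)
$X{\left(r,z \right)} = 23 - r$
$\left(X{\left(51,-19 - -19 \right)} + 2225\right) - 1381 = \left(\left(23 - 51\right) + 2225\right) - 1381 = \left(-28 + 2225\right) - 1381 = 2197 - 1381 = 816$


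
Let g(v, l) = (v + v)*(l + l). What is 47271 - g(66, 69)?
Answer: 29055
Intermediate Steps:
g(v, l) = 4*l*v (g(v, l) = (2*v)*(2*l) = 4*l*v)
47271 - g(66, 69) = 47271 - 4*69*66 = 47271 - 1*18216 = 47271 - 18216 = 29055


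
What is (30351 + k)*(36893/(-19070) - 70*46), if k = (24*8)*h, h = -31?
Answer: -1499130506907/19070 ≈ -7.8612e+7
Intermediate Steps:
k = -5952 (k = (24*8)*(-31) = 192*(-31) = -5952)
(30351 + k)*(36893/(-19070) - 70*46) = (30351 - 5952)*(36893/(-19070) - 70*46) = 24399*(36893*(-1/19070) - 3220) = 24399*(-36893/19070 - 3220) = 24399*(-61442293/19070) = -1499130506907/19070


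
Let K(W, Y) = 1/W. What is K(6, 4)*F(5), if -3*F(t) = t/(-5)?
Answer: 1/18 ≈ 0.055556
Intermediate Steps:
F(t) = t/15 (F(t) = -t/(3*(-5)) = -t*(-1)/(3*5) = -(-1)*t/15 = t/15)
K(6, 4)*F(5) = ((1/15)*5)/6 = (1/6)*(1/3) = 1/18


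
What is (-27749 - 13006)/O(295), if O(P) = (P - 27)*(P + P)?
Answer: -8151/31624 ≈ -0.25775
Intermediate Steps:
O(P) = 2*P*(-27 + P) (O(P) = (-27 + P)*(2*P) = 2*P*(-27 + P))
(-27749 - 13006)/O(295) = (-27749 - 13006)/((2*295*(-27 + 295))) = -40755/(2*295*268) = -40755/158120 = -40755*1/158120 = -8151/31624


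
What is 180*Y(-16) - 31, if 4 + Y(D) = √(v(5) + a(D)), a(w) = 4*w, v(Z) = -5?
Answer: -751 + 180*I*√69 ≈ -751.0 + 1495.2*I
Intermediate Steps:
Y(D) = -4 + √(-5 + 4*D)
180*Y(-16) - 31 = 180*(-4 + √(-5 + 4*(-16))) - 31 = 180*(-4 + √(-5 - 64)) - 31 = 180*(-4 + √(-69)) - 31 = 180*(-4 + I*√69) - 31 = (-720 + 180*I*√69) - 31 = -751 + 180*I*√69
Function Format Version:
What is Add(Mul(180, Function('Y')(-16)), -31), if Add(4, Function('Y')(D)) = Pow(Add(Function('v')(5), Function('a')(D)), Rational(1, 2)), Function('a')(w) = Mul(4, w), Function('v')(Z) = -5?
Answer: Add(-751, Mul(180, I, Pow(69, Rational(1, 2)))) ≈ Add(-751.00, Mul(1495.2, I))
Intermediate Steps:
Function('Y')(D) = Add(-4, Pow(Add(-5, Mul(4, D)), Rational(1, 2)))
Add(Mul(180, Function('Y')(-16)), -31) = Add(Mul(180, Add(-4, Pow(Add(-5, Mul(4, -16)), Rational(1, 2)))), -31) = Add(Mul(180, Add(-4, Pow(Add(-5, -64), Rational(1, 2)))), -31) = Add(Mul(180, Add(-4, Pow(-69, Rational(1, 2)))), -31) = Add(Mul(180, Add(-4, Mul(I, Pow(69, Rational(1, 2))))), -31) = Add(Add(-720, Mul(180, I, Pow(69, Rational(1, 2)))), -31) = Add(-751, Mul(180, I, Pow(69, Rational(1, 2))))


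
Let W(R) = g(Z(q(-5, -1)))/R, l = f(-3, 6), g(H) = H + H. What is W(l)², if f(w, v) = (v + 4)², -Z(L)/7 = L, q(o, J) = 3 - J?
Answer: 196/625 ≈ 0.31360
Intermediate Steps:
Z(L) = -7*L
g(H) = 2*H
f(w, v) = (4 + v)²
l = 100 (l = (4 + 6)² = 10² = 100)
W(R) = -56/R (W(R) = (2*(-7*(3 - 1*(-1))))/R = (2*(-7*(3 + 1)))/R = (2*(-7*4))/R = (2*(-28))/R = -56/R)
W(l)² = (-56/100)² = (-56*1/100)² = (-14/25)² = 196/625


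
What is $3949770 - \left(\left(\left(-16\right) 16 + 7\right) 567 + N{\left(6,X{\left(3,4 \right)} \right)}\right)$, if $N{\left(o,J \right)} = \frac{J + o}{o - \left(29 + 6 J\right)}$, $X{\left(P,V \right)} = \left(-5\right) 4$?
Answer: $\frac{396822455}{97} \approx 4.091 \cdot 10^{6}$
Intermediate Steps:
$X{\left(P,V \right)} = -20$
$N{\left(o,J \right)} = \frac{J + o}{-29 + o - 6 J}$ ($N{\left(o,J \right)} = \frac{J + o}{o - \left(29 + 6 J\right)} = \frac{J + o}{-29 + o - 6 J}$)
$3949770 - \left(\left(\left(-16\right) 16 + 7\right) 567 + N{\left(6,X{\left(3,4 \right)} \right)}\right) = 3949770 - \left(\left(\left(-16\right) 16 + 7\right) 567 + \frac{-20 + 6}{-29 + 6 - -120}\right) = 3949770 - \left(\left(-256 + 7\right) 567 + \frac{1}{-29 + 6 + 120} \left(-14\right)\right) = 3949770 - \left(\left(-249\right) 567 + \frac{1}{97} \left(-14\right)\right) = 3949770 - \left(-141183 + \frac{1}{97} \left(-14\right)\right) = 3949770 - \left(-141183 - \frac{14}{97}\right) = 3949770 - - \frac{13694765}{97} = 3949770 + \frac{13694765}{97} = \frac{396822455}{97}$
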